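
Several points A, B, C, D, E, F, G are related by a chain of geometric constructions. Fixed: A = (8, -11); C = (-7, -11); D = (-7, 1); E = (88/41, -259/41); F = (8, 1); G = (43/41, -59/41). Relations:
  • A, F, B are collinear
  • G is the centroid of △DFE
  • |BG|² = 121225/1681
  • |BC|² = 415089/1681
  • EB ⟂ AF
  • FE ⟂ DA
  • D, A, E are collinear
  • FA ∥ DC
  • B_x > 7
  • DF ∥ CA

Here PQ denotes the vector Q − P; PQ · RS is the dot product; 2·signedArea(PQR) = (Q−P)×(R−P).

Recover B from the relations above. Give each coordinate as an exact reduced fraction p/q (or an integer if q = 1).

1. B_x = 8  [A, F, B are collinear ∩ EB ⟂ AF]
2. B_y = -259/41  [A, F, B are collinear ∩ EB ⟂ AF]
   → B = (8, -259/41)

B = (8, -259/41)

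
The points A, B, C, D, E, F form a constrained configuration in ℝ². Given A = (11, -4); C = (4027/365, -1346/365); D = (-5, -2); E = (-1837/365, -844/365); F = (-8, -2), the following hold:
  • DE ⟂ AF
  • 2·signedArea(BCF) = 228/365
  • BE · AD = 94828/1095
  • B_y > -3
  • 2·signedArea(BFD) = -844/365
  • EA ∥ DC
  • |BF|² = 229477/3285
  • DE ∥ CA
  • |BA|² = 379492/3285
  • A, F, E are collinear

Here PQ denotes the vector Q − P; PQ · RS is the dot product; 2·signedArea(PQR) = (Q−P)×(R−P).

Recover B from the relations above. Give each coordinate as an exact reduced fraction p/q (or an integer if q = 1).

1. B_x = 353/1095  [2·signedArea(BCF) = 228/365 ∩ BE · AD = 94828/1095]
2. B_y = -3034/1095  [2·signedArea(BCF) = 228/365 ∩ BE · AD = 94828/1095]
   → B = (353/1095, -3034/1095)

B = (353/1095, -3034/1095)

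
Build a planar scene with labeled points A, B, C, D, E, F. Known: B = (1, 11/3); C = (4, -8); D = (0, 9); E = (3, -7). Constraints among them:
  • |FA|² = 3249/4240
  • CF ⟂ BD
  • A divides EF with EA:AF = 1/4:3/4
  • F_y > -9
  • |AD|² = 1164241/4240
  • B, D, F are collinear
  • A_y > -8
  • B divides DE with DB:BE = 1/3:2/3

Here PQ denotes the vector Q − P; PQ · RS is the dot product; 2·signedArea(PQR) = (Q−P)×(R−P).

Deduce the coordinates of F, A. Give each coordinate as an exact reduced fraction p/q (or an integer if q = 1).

A = (3237/1060, -1931/265)
F = (852/265, -2159/265)

1. F_x = 852/265  [B, D, F are collinear ∩ CF ⟂ BD]
2. F_y = -2159/265  [B, D, F are collinear ∩ CF ⟂ BD]
   → F = (852/265, -2159/265)
3. A_x = 3237/1060  [A divides EF with EA:AF = 1/4:3/4]
4. A_y = -1931/265  [A divides EF with EA:AF = 1/4:3/4]
   → A = (3237/1060, -1931/265)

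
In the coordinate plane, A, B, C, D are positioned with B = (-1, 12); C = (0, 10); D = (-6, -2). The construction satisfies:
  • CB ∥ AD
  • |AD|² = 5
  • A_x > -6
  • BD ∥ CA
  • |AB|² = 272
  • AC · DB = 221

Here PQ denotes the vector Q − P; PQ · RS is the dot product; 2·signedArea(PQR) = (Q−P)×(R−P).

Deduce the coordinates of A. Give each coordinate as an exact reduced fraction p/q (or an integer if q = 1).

A = (-5, -4)

1. A_x = -5  [CB ∥ AD ∩ BD ∥ CA]
2. A_y = -4  [CB ∥ AD ∩ BD ∥ CA]
   → A = (-5, -4)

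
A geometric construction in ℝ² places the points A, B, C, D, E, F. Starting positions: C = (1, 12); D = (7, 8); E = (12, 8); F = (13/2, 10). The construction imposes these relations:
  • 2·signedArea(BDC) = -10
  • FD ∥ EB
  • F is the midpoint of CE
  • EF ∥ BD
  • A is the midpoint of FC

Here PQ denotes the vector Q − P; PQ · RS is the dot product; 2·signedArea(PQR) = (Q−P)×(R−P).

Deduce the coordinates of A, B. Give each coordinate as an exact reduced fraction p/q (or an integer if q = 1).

1. A_x = 15/4  [A is the midpoint of FC]
2. A_y = 11  [A is the midpoint of FC]
   → A = (15/4, 11)
3. B_x = 25/2  [EF ∥ BD ∩ FD ∥ EB]
4. B_y = 6  [EF ∥ BD ∩ FD ∥ EB]
   → B = (25/2, 6)

A = (15/4, 11)
B = (25/2, 6)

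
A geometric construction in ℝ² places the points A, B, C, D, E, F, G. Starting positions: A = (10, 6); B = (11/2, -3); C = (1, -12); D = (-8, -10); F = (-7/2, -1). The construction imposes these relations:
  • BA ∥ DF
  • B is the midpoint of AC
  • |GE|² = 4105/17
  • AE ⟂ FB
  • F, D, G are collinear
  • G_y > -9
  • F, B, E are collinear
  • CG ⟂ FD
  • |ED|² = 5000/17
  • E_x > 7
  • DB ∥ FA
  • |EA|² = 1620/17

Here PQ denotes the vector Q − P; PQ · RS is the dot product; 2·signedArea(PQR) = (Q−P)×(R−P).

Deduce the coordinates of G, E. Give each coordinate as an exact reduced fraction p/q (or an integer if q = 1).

1. G_x = -7  [F, D, G are collinear ∩ CG ⟂ FD]
2. G_y = -8  [F, D, G are collinear ∩ CG ⟂ FD]
   → G = (-7, -8)
3. E_x = 134/17  [F, B, E are collinear ∩ AE ⟂ FB]
4. E_y = -60/17  [F, B, E are collinear ∩ AE ⟂ FB]
   → E = (134/17, -60/17)

E = (134/17, -60/17)
G = (-7, -8)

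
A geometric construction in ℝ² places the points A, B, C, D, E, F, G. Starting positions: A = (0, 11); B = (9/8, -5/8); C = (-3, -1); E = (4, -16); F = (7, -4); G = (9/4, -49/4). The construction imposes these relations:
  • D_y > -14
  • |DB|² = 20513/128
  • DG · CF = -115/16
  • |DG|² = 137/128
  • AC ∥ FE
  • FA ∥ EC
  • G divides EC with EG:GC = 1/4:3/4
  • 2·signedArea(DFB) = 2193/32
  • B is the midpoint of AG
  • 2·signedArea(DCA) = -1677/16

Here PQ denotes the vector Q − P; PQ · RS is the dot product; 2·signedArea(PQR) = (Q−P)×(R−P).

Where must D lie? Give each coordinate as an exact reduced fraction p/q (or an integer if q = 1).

1. D_x = 43/16  [2·signedArea(DCA) = -1677/16 ∩ DG · CF = -115/16]
2. D_y = -211/16  [2·signedArea(DCA) = -1677/16 ∩ DG · CF = -115/16]
   → D = (43/16, -211/16)

D = (43/16, -211/16)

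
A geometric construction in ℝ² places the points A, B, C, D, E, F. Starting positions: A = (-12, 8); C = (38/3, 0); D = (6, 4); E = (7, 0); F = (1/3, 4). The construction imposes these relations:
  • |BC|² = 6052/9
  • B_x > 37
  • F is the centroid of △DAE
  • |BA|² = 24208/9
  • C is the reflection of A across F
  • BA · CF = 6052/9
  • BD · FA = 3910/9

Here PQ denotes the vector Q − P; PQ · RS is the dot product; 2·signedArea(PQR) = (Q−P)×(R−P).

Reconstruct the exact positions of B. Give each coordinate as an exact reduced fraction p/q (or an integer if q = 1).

B = (112/3, -8)

1. B_x = 112/3  [line 37/3·x + -4·y + -4432/9 = 0 ∩ |BC|² = 6052/9]
2. B_y = -8  [line 37/3·x + -4·y + -4432/9 = 0 ∩ |BC|² = 6052/9]
   → B = (112/3, -8)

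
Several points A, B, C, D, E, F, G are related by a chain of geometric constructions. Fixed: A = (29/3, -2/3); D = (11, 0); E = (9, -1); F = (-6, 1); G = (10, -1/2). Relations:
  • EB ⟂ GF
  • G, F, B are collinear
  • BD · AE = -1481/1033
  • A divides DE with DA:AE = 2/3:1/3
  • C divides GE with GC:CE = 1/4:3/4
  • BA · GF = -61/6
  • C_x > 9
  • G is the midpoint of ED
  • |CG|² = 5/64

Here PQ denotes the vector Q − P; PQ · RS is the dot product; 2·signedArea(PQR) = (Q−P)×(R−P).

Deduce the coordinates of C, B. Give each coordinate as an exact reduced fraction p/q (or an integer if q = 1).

1. C_x = 39/4  [C divides GE with GC:CE = 1/4:3/4]
2. C_y = -5/8  [C divides GE with GC:CE = 1/4:3/4]
   → C = (39/4, -5/8)
3. B_x = 9354/1033  [G, F, B are collinear ∩ EB ⟂ GF]
4. B_y = -425/1033  [G, F, B are collinear ∩ EB ⟂ GF]
   → B = (9354/1033, -425/1033)

B = (9354/1033, -425/1033)
C = (39/4, -5/8)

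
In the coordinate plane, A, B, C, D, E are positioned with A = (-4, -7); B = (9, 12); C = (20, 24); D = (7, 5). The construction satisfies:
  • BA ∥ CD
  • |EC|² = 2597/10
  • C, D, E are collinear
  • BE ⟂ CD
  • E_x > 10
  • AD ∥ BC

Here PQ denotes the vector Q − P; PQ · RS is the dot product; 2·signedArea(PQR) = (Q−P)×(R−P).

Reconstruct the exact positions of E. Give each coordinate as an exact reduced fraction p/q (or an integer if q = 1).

E = (109/10, 107/10)

1. E_x = 109/10  [C, D, E are collinear ∩ BE ⟂ CD]
2. E_y = 107/10  [C, D, E are collinear ∩ BE ⟂ CD]
   → E = (109/10, 107/10)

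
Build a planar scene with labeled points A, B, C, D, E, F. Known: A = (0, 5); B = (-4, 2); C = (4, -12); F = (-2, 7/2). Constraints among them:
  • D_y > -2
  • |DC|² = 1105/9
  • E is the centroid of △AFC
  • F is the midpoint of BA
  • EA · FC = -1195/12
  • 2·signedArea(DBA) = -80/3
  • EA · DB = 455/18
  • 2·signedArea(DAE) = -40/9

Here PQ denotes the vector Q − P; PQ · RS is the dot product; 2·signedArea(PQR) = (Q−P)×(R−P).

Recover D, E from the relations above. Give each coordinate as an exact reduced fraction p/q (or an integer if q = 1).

D = (0, -5/3)
E = (2/3, -7/6)

1. D_x = 0  [line -3·x + 4·y + 20/3 = 0 ∩ |DC|² = 1105/9]
2. D_y = -5/3  [line -3·x + 4·y + 20/3 = 0 ∩ |DC|² = 1105/9]
   → D = (0, -5/3)
3. E_x = 2/3  [E is the centroid of △AFC]
4. E_y = -7/6  [E is the centroid of △AFC]
   → E = (2/3, -7/6)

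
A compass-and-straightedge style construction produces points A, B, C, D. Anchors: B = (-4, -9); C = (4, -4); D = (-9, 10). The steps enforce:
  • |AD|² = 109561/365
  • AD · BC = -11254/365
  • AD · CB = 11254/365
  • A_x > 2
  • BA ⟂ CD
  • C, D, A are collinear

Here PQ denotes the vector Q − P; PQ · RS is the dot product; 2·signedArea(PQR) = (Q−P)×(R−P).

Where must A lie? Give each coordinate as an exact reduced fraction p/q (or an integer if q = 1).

1. A_x = 1018/365  [C, D, A are collinear ∩ BA ⟂ CD]
2. A_y = -984/365  [C, D, A are collinear ∩ BA ⟂ CD]
   → A = (1018/365, -984/365)

A = (1018/365, -984/365)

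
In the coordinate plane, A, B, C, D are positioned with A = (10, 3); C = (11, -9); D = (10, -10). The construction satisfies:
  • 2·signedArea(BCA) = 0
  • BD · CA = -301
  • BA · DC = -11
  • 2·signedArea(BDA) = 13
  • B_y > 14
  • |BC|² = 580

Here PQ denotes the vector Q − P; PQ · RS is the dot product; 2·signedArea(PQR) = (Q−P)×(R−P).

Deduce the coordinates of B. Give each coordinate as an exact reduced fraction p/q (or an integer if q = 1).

B = (9, 15)

1. B_x = 9  [2·signedArea(BCA) = 0 ∩ BA · DC = -11]
2. B_y = 15  [2·signedArea(BCA) = 0 ∩ BA · DC = -11]
   → B = (9, 15)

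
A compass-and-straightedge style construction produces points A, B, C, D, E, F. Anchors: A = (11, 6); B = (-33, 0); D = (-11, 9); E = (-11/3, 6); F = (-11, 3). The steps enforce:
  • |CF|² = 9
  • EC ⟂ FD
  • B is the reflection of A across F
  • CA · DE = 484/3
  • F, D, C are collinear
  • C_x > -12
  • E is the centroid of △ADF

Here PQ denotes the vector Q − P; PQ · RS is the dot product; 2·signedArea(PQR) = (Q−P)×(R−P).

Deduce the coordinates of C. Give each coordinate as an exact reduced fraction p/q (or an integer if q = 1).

1. C_x = -11  [F, D, C are collinear ∩ EC ⟂ FD]
2. C_y = 6  [F, D, C are collinear ∩ EC ⟂ FD]
   → C = (-11, 6)

C = (-11, 6)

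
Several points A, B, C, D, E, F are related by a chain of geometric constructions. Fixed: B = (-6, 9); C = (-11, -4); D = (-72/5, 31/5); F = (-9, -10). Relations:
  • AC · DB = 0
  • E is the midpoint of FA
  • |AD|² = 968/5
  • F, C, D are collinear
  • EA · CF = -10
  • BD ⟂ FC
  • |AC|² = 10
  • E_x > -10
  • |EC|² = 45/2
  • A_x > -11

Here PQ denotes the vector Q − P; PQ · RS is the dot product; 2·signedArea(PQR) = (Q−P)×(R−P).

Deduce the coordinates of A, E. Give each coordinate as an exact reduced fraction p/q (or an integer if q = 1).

1. A_x = -10  [line -42/5·x + -14/5·y + -518/5 = 0 ∩ |AD|² = 968/5]
2. A_y = -7  [line -42/5·x + -14/5·y + -518/5 = 0 ∩ |AD|² = 968/5]
   → A = (-10, -7)
3. E_x = -19/2  [E is the midpoint of FA]
4. E_y = -17/2  [E is the midpoint of FA]
   → E = (-19/2, -17/2)

A = (-10, -7)
E = (-19/2, -17/2)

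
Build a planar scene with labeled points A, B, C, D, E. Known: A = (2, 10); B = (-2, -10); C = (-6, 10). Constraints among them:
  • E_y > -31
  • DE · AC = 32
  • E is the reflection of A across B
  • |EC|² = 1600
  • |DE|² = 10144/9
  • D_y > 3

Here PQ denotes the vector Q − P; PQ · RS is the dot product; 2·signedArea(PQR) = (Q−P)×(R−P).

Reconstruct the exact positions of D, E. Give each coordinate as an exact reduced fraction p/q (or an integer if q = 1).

D = (-2, 10/3)
E = (-6, -30)

1. E_x = -6  [E is the reflection of A across B]
2. E_y = -30  [E is the reflection of A across B]
   → E = (-6, -30)
3. D_x = -2  [DE · AC = 32]
4. D_y = 10/3  [|DE|² = 10144/9]
   → D = (-2, 10/3)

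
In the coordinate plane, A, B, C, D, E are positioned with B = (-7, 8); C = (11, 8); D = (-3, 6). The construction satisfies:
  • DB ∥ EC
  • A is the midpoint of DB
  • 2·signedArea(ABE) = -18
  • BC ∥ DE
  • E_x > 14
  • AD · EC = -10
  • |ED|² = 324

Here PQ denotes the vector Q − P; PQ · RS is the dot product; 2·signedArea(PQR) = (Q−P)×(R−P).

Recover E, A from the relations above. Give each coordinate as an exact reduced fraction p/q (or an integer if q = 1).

1. E_x = 15  [DB ∥ EC ∩ BC ∥ DE]
2. E_y = 6  [DB ∥ EC ∩ BC ∥ DE]
   → E = (15, 6)
3. A_x = -5  [A is the midpoint of DB]
4. A_y = 7  [A is the midpoint of DB]
   → A = (-5, 7)

A = (-5, 7)
E = (15, 6)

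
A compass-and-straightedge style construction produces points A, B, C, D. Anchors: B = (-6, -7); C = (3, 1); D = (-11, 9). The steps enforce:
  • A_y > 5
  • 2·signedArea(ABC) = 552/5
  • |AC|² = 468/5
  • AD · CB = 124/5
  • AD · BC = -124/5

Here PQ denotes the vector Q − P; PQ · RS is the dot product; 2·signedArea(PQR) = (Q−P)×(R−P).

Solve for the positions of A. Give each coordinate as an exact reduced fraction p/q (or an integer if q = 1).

1. A_x = -27/5  [AD · BC = -124/5 ∩ 2·signedArea(ABC) = 552/5]
2. A_y = 29/5  [AD · BC = -124/5 ∩ 2·signedArea(ABC) = 552/5]
   → A = (-27/5, 29/5)

A = (-27/5, 29/5)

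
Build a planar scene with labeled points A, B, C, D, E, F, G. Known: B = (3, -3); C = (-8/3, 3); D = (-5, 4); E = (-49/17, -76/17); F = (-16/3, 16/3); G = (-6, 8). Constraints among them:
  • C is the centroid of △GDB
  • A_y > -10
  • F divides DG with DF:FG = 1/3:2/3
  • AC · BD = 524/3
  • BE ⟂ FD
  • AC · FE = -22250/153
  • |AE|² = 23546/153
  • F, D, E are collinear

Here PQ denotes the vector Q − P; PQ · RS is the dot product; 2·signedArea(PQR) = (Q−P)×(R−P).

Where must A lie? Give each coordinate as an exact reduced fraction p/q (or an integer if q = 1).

1. A_x = 26/3  [AC · FE = -22250/153 ∩ AC · BD = 524/3]
2. A_y = -9  [AC · FE = -22250/153 ∩ AC · BD = 524/3]
   → A = (26/3, -9)

A = (26/3, -9)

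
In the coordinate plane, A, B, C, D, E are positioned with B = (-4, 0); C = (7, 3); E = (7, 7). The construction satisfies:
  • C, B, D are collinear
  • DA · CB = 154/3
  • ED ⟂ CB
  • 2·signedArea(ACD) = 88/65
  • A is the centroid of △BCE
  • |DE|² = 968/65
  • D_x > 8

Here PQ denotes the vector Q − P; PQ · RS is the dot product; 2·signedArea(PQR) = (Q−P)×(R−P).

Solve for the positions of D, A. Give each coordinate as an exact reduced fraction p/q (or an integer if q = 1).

A = (10/3, 10/3)
D = (521/65, 213/65)

1. D_x = 521/65  [C, B, D are collinear ∩ ED ⟂ CB]
2. D_y = 213/65  [C, B, D are collinear ∩ ED ⟂ CB]
   → D = (521/65, 213/65)
3. A_x = 10/3  [A is the centroid of △BCE]
4. A_y = 10/3  [A is the centroid of △BCE]
   → A = (10/3, 10/3)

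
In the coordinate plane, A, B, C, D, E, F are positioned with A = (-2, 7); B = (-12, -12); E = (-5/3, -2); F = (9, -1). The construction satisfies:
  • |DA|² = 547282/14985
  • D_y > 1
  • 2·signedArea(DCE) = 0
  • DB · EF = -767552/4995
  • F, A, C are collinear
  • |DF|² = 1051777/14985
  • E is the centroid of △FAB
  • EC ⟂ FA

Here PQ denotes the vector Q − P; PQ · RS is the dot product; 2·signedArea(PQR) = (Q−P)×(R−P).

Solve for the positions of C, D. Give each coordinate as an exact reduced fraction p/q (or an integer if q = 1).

1. C_x = 1387/555  [F, A, C are collinear ∩ EC ⟂ FA]
2. C_y = 2069/555  [F, A, C are collinear ∩ EC ⟂ FA]
   → C = (1387/555, 2069/555)
3. D_x = 1849/1665  [2·signedArea(DCE) = 0 ∩ DB · EF = -767552/4995]
4. D_y = 3028/1665  [2·signedArea(DCE) = 0 ∩ DB · EF = -767552/4995]
   → D = (1849/1665, 3028/1665)

C = (1387/555, 2069/555)
D = (1849/1665, 3028/1665)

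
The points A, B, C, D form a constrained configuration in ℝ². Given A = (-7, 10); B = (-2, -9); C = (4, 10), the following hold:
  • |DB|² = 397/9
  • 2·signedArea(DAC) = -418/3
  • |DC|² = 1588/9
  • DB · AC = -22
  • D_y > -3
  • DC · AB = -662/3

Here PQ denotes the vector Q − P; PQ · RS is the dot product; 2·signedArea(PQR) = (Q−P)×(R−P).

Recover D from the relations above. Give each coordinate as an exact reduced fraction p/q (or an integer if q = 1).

D = (0, -8/3)

1. D_x = 0  [2·signedArea(DAC) = -418/3 ∩ DC · AB = -662/3]
2. D_y = -8/3  [2·signedArea(DAC) = -418/3 ∩ DC · AB = -662/3]
   → D = (0, -8/3)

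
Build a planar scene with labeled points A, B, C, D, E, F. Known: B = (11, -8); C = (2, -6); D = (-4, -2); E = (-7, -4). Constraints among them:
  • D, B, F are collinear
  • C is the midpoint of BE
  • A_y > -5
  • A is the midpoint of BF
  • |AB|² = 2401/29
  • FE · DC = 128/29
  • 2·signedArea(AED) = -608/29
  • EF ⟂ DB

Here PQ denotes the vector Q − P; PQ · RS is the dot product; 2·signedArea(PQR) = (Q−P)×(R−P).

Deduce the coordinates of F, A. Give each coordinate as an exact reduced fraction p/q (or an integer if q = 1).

1. F_x = -171/29  [D, B, F are collinear ∩ EF ⟂ DB]
2. F_y = -36/29  [D, B, F are collinear ∩ EF ⟂ DB]
   → F = (-171/29, -36/29)
3. A_x = 74/29  [A is the midpoint of BF]
4. A_y = -134/29  [A is the midpoint of BF]
   → A = (74/29, -134/29)

A = (74/29, -134/29)
F = (-171/29, -36/29)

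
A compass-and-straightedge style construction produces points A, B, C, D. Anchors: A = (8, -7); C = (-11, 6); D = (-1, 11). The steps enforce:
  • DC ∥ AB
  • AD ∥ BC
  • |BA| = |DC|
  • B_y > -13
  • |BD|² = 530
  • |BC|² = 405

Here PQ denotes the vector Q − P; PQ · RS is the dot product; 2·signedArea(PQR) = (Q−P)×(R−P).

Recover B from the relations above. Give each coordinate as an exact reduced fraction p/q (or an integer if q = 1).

1. B_x = -2  [AD ∥ BC ∩ DC ∥ AB]
2. B_y = -12  [AD ∥ BC ∩ DC ∥ AB]
   → B = (-2, -12)

B = (-2, -12)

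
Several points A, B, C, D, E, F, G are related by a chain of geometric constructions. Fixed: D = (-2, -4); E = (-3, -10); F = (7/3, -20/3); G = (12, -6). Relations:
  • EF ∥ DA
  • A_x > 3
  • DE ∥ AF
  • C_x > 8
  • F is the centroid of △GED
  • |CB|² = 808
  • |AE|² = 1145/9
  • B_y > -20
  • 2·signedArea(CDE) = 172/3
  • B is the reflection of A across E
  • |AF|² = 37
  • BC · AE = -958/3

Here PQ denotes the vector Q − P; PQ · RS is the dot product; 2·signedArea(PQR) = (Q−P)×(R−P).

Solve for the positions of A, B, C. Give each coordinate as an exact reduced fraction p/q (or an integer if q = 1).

A = (10/3, -2/3)
B = (-28/3, -58/3)
C = (26/3, 8/3)

1. A_x = 10/3  [DE ∥ AF ∩ EF ∥ DA]
2. A_y = -2/3  [DE ∥ AF ∩ EF ∥ DA]
   → A = (10/3, -2/3)
3. B_x = -28/3  [B is the reflection of A across E]
4. B_y = -58/3  [B is the reflection of A across E]
   → B = (-28/3, -58/3)
5. C_x = 26/3  [2·signedArea(CDE) = 172/3 ∩ BC · AE = -958/3]
6. C_y = 8/3  [2·signedArea(CDE) = 172/3 ∩ BC · AE = -958/3]
   → C = (26/3, 8/3)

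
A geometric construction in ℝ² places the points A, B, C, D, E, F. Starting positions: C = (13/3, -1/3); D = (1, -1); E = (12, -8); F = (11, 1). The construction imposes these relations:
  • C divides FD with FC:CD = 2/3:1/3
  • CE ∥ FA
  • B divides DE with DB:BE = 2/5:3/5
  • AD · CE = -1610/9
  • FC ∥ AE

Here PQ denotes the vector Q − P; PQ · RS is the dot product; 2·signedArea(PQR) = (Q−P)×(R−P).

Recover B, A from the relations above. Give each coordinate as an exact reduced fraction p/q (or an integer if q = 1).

1. B_x = 27/5  [B divides DE with DB:BE = 2/5:3/5]
2. B_y = -19/5  [B divides DE with DB:BE = 2/5:3/5]
   → B = (27/5, -19/5)
3. A_x = 56/3  [FC ∥ AE ∩ CE ∥ FA]
4. A_y = -20/3  [FC ∥ AE ∩ CE ∥ FA]
   → A = (56/3, -20/3)

A = (56/3, -20/3)
B = (27/5, -19/5)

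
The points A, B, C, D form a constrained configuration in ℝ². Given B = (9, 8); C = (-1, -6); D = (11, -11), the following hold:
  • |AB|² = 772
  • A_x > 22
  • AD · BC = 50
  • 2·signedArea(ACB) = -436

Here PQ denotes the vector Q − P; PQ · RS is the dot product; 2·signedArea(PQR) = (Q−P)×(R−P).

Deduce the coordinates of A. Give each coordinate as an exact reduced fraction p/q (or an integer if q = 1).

1. A_x = 23  [2·signedArea(ACB) = -436 ∩ AD · BC = 50]
2. A_y = -16  [2·signedArea(ACB) = -436 ∩ AD · BC = 50]
   → A = (23, -16)

A = (23, -16)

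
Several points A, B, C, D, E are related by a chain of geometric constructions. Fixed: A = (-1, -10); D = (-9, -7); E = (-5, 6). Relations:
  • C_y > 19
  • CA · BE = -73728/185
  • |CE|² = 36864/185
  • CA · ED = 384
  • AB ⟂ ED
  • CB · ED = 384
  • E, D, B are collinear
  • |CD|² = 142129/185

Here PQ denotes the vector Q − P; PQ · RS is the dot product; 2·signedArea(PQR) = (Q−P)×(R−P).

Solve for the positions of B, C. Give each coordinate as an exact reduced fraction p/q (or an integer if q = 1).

1. B_x = -1693/185  [E, D, B are collinear ∩ AB ⟂ ED]
2. B_y = -1386/185  [E, D, B are collinear ∩ AB ⟂ ED]
   → B = (-1693/185, -1386/185)
3. C_x = -157/185  [line 4·x + 13·y + -250 = 0 ∩ |CD|² = 142129/185]
4. C_y = 3606/185  [line 4·x + 13·y + -250 = 0 ∩ |CD|² = 142129/185]
   → C = (-157/185, 3606/185)

B = (-1693/185, -1386/185)
C = (-157/185, 3606/185)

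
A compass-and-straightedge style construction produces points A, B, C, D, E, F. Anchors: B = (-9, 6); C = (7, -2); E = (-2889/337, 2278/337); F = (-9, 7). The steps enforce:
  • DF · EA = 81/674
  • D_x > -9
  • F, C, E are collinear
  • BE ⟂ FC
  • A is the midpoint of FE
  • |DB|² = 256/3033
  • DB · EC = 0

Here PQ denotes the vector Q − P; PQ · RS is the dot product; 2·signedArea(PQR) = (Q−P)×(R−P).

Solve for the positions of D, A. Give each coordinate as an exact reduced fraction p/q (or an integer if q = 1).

A = (-2961/337, 4637/674)
D = (-2985/337, 6322/1011)

1. D_x = -2985/337  [line -5248/337·x + 2952/337·y + -64944/337 = 0 ∩ |DB|² = 256/3033]
2. D_y = 6322/1011  [line -5248/337·x + 2952/337·y + -64944/337 = 0 ∩ |DB|² = 256/3033]
   → D = (-2985/337, 6322/1011)
3. A_x = -2961/337  [A is the midpoint of FE]
4. A_y = 4637/674  [A is the midpoint of FE]
   → A = (-2961/337, 4637/674)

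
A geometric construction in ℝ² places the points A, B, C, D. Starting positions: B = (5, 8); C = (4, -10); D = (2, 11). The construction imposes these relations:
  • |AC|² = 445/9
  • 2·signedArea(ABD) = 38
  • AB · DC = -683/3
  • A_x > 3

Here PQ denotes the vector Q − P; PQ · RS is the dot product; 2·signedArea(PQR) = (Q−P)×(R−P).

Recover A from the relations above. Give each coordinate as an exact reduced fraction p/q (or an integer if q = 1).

1. A_x = 10/3  [AB · DC = -683/3 ∩ 2·signedArea(ABD) = 38]
2. A_y = -3  [AB · DC = -683/3 ∩ 2·signedArea(ABD) = 38]
   → A = (10/3, -3)

A = (10/3, -3)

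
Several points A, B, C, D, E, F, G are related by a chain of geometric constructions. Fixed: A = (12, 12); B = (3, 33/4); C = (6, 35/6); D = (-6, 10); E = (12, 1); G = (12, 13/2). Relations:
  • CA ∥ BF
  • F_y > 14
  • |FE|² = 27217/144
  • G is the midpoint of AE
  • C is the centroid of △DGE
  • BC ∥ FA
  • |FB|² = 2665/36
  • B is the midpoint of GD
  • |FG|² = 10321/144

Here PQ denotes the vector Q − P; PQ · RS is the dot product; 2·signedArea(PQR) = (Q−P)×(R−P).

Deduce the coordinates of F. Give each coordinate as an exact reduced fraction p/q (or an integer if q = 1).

1. F_x = 9  [BC ∥ FA ∩ CA ∥ BF]
2. F_y = 173/12  [BC ∥ FA ∩ CA ∥ BF]
   → F = (9, 173/12)

F = (9, 173/12)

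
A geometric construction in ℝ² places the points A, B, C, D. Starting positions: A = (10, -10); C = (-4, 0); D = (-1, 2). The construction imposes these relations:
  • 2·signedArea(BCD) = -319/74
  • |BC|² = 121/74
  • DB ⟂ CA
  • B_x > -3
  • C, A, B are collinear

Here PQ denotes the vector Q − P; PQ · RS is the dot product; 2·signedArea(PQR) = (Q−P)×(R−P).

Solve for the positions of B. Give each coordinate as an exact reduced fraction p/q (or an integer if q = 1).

1. B_x = -219/74  [C, A, B are collinear ∩ DB ⟂ CA]
2. B_y = -55/74  [C, A, B are collinear ∩ DB ⟂ CA]
   → B = (-219/74, -55/74)

B = (-219/74, -55/74)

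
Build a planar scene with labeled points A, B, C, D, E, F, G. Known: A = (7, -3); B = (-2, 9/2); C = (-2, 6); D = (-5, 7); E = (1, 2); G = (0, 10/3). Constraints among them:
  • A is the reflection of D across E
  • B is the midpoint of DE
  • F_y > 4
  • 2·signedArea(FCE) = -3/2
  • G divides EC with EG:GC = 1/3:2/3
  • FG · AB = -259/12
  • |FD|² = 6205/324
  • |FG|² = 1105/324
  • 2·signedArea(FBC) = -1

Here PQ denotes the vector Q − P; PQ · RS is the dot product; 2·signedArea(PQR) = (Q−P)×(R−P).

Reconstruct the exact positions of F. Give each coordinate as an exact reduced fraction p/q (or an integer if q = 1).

1. F_x = -4/3  [2·signedArea(FBC) = -1 ∩ 2·signedArea(FCE) = -3/2]
2. F_y = 83/18  [2·signedArea(FBC) = -1 ∩ 2·signedArea(FCE) = -3/2]
   → F = (-4/3, 83/18)

F = (-4/3, 83/18)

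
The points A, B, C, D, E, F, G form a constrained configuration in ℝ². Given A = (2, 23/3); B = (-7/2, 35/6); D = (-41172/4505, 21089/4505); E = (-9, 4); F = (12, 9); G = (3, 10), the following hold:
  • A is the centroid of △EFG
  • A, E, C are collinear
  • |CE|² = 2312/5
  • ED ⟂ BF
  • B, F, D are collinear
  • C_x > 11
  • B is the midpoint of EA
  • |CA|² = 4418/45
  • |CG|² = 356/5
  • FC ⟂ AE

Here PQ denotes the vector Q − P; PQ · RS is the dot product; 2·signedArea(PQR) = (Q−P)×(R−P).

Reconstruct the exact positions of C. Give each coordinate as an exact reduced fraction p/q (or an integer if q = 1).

1. C_x = 57/5  [A, E, C are collinear ∩ FC ⟂ AE]
2. C_y = 54/5  [A, E, C are collinear ∩ FC ⟂ AE]
   → C = (57/5, 54/5)

C = (57/5, 54/5)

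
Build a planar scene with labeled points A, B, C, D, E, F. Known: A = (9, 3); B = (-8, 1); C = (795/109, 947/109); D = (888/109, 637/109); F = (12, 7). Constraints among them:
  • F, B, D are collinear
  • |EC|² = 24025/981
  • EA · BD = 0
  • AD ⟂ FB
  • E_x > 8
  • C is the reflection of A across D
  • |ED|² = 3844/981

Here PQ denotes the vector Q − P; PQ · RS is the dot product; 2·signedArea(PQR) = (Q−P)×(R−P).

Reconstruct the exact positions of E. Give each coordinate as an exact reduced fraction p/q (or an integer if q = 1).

E = (950/109, 1291/327)

1. E_x = 950/109  [line -1760/109·x + -528/109·y + 17424/109 = 0 ∩ |ED|² = 3844/981]
2. E_y = 1291/327  [line -1760/109·x + -528/109·y + 17424/109 = 0 ∩ |ED|² = 3844/981]
   → E = (950/109, 1291/327)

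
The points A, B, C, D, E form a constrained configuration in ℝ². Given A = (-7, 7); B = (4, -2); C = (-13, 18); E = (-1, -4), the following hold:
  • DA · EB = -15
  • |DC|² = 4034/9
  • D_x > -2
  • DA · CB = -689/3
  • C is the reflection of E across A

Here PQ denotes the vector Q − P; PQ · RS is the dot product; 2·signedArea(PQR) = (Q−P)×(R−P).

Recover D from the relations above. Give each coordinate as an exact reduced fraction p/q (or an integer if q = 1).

D = (-4/3, 1/3)

1. D_x = -4/3  [DA · EB = -15 ∩ DA · CB = -689/3]
2. D_y = 1/3  [DA · EB = -15 ∩ DA · CB = -689/3]
   → D = (-4/3, 1/3)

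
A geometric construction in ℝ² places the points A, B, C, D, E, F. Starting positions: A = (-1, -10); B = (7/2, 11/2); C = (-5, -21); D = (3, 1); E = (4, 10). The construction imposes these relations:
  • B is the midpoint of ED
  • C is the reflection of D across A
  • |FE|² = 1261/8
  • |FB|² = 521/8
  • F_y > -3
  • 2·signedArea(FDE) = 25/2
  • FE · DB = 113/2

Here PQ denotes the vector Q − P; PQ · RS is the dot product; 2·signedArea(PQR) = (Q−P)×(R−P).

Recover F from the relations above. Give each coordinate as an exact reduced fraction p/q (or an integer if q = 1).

F = (5/4, -9/4)

1. F_x = 5/4  [2·signedArea(FDE) = 25/2 ∩ FE · DB = 113/2]
2. F_y = -9/4  [2·signedArea(FDE) = 25/2 ∩ FE · DB = 113/2]
   → F = (5/4, -9/4)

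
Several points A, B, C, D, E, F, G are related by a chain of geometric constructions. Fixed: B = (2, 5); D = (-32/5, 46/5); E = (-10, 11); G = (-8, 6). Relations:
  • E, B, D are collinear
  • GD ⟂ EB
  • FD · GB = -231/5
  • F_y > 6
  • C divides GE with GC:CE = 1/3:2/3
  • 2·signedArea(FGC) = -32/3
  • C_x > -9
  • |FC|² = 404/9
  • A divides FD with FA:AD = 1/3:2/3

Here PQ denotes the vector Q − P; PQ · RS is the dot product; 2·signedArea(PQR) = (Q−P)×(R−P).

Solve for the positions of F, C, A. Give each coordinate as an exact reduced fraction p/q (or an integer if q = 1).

A = (-52/15, 116/15)
C = (-26/3, 23/3)
F = (-2, 7)

1. C_x = -26/3  [C divides GE with GC:CE = 1/3:2/3]
2. C_y = 23/3  [C divides GE with GC:CE = 1/3:2/3]
   → C = (-26/3, 23/3)
3. F_x = -2  [2·signedArea(FGC) = -32/3 ∩ FD · GB = -231/5]
4. F_y = 7  [2·signedArea(FGC) = -32/3 ∩ FD · GB = -231/5]
   → F = (-2, 7)
5. A_x = -52/15  [A divides FD with FA:AD = 1/3:2/3]
6. A_y = 116/15  [A divides FD with FA:AD = 1/3:2/3]
   → A = (-52/15, 116/15)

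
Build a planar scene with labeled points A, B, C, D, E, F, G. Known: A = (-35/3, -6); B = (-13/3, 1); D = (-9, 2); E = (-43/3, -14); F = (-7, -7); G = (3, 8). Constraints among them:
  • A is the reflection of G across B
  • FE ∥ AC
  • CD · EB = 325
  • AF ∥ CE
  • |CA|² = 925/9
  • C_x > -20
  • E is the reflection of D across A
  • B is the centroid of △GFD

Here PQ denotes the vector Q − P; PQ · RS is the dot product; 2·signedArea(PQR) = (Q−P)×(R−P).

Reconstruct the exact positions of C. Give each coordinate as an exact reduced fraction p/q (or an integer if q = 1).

1. C_x = -19  [AF ∥ CE ∩ FE ∥ AC]
2. C_y = -13  [AF ∥ CE ∩ FE ∥ AC]
   → C = (-19, -13)

C = (-19, -13)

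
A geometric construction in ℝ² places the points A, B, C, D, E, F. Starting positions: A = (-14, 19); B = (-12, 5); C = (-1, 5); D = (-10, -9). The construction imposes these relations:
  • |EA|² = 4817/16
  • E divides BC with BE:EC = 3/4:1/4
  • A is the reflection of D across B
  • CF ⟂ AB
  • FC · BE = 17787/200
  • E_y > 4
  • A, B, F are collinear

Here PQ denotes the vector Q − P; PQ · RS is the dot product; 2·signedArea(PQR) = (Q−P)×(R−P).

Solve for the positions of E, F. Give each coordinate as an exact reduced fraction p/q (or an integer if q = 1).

E = (-15/4, 5)
F = (-589/50, 173/50)

1. E_x = -15/4  [E divides BC with BE:EC = 3/4:1/4]
2. E_y = 5  [E divides BC with BE:EC = 3/4:1/4]
   → E = (-15/4, 5)
3. F_x = -589/50  [A, B, F are collinear ∩ CF ⟂ AB]
4. F_y = 173/50  [A, B, F are collinear ∩ CF ⟂ AB]
   → F = (-589/50, 173/50)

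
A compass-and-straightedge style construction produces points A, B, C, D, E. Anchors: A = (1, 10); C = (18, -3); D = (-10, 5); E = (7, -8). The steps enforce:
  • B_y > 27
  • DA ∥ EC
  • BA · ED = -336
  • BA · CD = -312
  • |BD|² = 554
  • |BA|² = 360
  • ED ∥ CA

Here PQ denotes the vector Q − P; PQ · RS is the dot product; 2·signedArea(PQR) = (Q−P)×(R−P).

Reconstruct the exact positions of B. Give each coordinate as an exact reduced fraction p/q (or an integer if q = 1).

1. B_x = -5  [BA · ED = -336 ∩ BA · CD = -312]
2. B_y = 28  [BA · ED = -336 ∩ BA · CD = -312]
   → B = (-5, 28)

B = (-5, 28)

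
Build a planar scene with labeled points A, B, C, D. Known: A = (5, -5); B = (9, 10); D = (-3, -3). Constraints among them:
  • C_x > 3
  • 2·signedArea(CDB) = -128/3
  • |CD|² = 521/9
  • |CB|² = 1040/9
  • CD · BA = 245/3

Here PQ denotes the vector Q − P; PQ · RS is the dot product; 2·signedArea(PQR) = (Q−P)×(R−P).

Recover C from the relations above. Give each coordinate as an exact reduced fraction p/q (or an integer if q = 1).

1. C_x = 11/3  [2·signedArea(CDB) = -128/3 ∩ CD · BA = 245/3]
2. C_y = 2/3  [2·signedArea(CDB) = -128/3 ∩ CD · BA = 245/3]
   → C = (11/3, 2/3)

C = (11/3, 2/3)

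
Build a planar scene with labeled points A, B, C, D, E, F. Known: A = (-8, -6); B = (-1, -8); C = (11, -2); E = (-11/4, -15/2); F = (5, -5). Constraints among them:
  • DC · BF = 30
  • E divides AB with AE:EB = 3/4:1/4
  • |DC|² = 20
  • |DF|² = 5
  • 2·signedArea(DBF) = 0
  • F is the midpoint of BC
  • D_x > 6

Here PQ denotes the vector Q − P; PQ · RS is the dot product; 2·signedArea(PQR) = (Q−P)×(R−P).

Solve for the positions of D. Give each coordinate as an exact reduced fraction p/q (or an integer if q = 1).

1. D_x = 7  [2·signedArea(DBF) = 0 ∩ DC · BF = 30]
2. D_y = -4  [2·signedArea(DBF) = 0 ∩ DC · BF = 30]
   → D = (7, -4)

D = (7, -4)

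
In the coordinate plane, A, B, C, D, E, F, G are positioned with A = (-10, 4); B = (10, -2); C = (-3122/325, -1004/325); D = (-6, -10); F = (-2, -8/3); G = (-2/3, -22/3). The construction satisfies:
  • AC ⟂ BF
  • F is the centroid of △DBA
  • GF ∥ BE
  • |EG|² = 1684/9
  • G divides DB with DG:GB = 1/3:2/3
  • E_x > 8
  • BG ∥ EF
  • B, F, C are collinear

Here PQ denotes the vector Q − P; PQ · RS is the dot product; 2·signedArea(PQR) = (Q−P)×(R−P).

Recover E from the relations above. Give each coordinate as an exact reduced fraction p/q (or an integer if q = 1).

1. E_x = 26/3  [BG ∥ EF ∩ GF ∥ BE]
2. E_y = 8/3  [BG ∥ EF ∩ GF ∥ BE]
   → E = (26/3, 8/3)

E = (26/3, 8/3)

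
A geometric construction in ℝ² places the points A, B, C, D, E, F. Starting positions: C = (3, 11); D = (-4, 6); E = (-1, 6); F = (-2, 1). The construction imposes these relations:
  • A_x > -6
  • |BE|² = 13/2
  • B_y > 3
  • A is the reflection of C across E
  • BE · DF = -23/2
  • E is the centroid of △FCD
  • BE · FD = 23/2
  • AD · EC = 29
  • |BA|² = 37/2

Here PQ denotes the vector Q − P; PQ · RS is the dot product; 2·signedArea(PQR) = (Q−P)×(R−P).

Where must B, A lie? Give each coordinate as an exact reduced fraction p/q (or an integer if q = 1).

A = (-5, 1)
B = (-3/2, 7/2)

1. A_x = -5  [A is the reflection of C across E]
2. A_y = 1  [A is the reflection of C across E]
   → A = (-5, 1)
3. B_x = -3/2  [line 2·x + -5·y + 41/2 = 0 ∩ |BA|² = 37/2]
4. B_y = 7/2  [line 2·x + -5·y + 41/2 = 0 ∩ |BA|² = 37/2]
   → B = (-3/2, 7/2)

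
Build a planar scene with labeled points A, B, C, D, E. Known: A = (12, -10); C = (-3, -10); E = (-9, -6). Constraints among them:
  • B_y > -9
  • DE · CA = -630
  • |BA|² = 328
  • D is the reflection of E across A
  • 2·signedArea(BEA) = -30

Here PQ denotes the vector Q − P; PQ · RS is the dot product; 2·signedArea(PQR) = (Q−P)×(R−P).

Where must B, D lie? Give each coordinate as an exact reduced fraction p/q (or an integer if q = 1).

B = (-6, -8)
D = (33, -14)

1. B_x = -6  [line 4·x + 21·y + 192 = 0 ∩ |BA|² = 328]
2. B_y = -8  [line 4·x + 21·y + 192 = 0 ∩ |BA|² = 328]
   → B = (-6, -8)
3. D_x = 33  [D is the reflection of E across A]
4. D_y = -14  [D is the reflection of E across A]
   → D = (33, -14)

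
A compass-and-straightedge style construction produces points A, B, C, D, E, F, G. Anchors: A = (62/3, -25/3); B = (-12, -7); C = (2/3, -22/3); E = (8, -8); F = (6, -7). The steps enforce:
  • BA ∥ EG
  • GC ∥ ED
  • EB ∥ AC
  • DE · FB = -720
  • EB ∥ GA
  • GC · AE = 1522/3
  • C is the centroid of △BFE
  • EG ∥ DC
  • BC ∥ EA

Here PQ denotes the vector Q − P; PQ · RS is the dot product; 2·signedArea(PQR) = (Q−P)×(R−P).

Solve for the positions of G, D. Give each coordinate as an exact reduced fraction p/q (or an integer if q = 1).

1. G_x = 122/3  [EB ∥ GA ∩ BA ∥ EG]
2. G_y = -28/3  [EB ∥ GA ∩ BA ∥ EG]
   → G = (122/3, -28/3)
3. D_x = -32  [EG ∥ DC ∩ GC ∥ ED]
4. D_y = -6  [EG ∥ DC ∩ GC ∥ ED]
   → D = (-32, -6)

D = (-32, -6)
G = (122/3, -28/3)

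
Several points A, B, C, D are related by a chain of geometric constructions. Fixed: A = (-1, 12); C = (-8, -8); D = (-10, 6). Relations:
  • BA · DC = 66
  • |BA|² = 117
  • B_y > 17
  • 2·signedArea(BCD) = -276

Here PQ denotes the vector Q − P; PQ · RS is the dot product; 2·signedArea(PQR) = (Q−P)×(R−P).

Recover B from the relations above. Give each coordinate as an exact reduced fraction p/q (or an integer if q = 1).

1. B_x = 8  [2·signedArea(BCD) = -276 ∩ BA · DC = 66]
2. B_y = 18  [2·signedArea(BCD) = -276 ∩ BA · DC = 66]
   → B = (8, 18)

B = (8, 18)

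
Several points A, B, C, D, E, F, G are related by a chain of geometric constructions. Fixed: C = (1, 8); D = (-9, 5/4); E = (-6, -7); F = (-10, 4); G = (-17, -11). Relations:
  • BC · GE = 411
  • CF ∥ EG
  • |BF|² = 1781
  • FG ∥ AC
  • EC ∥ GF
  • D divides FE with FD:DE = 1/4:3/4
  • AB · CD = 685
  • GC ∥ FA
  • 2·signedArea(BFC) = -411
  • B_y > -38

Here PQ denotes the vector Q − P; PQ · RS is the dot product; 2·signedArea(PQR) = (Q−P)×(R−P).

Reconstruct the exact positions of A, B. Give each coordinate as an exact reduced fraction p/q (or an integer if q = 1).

1. A_x = 8  [FG ∥ AC ∩ GC ∥ FA]
2. A_y = 23  [FG ∥ AC ∩ GC ∥ FA]
   → A = (8, 23)
3. B_x = -20  [BC · GE = 411 ∩ 2·signedArea(BFC) = -411]
4. B_y = -37  [BC · GE = 411 ∩ 2·signedArea(BFC) = -411]
   → B = (-20, -37)

A = (8, 23)
B = (-20, -37)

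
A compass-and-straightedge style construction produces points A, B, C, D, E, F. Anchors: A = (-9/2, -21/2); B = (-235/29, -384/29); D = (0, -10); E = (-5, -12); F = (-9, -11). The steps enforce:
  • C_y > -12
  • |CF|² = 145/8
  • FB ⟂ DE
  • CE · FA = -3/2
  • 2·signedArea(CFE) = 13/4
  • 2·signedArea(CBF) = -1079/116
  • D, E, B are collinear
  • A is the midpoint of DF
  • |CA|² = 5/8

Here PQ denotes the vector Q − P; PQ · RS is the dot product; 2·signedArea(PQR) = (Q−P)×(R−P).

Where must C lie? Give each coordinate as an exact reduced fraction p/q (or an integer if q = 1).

1. C_x = -19/4  [2·signedArea(CBF) = -1079/116 ∩ 2·signedArea(CFE) = 13/4]
2. C_y = -45/4  [2·signedArea(CBF) = -1079/116 ∩ 2·signedArea(CFE) = 13/4]
   → C = (-19/4, -45/4)

C = (-19/4, -45/4)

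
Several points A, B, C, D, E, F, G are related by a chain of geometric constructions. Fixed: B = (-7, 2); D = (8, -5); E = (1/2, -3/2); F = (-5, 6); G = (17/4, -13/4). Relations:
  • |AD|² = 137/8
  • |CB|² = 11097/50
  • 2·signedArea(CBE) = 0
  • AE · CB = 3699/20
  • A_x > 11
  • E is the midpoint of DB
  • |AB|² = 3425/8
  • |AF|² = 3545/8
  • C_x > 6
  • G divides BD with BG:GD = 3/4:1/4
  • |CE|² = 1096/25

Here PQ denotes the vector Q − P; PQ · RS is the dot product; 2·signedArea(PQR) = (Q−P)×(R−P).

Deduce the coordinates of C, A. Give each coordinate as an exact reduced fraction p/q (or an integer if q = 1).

A = (47/4, -27/4)
C = (13/2, -43/10)

1. C_x = 13/2  [line 7/2·x + 15/2·y + 19/2 = 0 ∩ |CB|² = 11097/50]
2. C_y = -43/10  [line 7/2·x + 15/2·y + 19/2 = 0 ∩ |CB|² = 11097/50]
   → C = (13/2, -43/10)
3. A_x = 47/4  [line 27/2·x + -63/10·y + -4023/20 = 0 ∩ |AD|² = 137/8]
4. A_y = -27/4  [line 27/2·x + -63/10·y + -4023/20 = 0 ∩ |AD|² = 137/8]
   → A = (47/4, -27/4)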